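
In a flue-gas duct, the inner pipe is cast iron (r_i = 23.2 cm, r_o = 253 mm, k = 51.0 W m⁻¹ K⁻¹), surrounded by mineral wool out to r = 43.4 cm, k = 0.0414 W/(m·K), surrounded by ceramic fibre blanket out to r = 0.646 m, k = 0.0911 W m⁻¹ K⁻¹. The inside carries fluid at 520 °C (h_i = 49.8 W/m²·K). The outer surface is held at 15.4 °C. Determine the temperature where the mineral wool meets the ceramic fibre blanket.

Series thermal resistances, inner to outer:
  R'_conv,in = 1/(2πr h) = 1/(2π·0.232·49.8) = 0.01378 m·K/W
  R'_cast iron = ln(0.253/0.232)/(2πk) = 0.08665/(2π·51.0) = 2.704×10^-4 m·K/W
  R'_mineral wool = ln(0.434/0.253)/(2πk) = 0.5397/(2π·0.0414) = 2.075 m·K/W
  R'_ceramic fibre blanket = ln(0.646/0.434)/(2πk) = 0.3978/(2π·0.0911) = 0.6949 m·K/W
ΣR = 0.01378 + 2.704×10^-4 + 2.075 + 0.6949 = 2.784 m·K/W
Q' = ΔT/ΣR = (520 °C − 15.4 °C)/2.784 = 181.3 W/m
From the inner boundary to the mineral wool/ceramic fibre blanket interface, ΣR_partial = 2.089 m·K/W.
T_interface = T_in − Q'·ΣR_partial = 520 °C − (181.3)(2.089) = 141 °C

T = 141 °C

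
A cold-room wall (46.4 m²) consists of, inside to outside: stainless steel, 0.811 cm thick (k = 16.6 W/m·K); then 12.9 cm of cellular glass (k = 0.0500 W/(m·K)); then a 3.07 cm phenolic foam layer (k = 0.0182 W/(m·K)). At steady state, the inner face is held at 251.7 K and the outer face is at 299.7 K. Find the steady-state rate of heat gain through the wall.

Q = 522 W

Resistance network (inner→outer):
  R_stainless steel = L/(kA) = 0.00811/(16.6·46.4) = 1.053×10^-5 K/W
  R_cellular glass = L/(kA) = 0.129/(0.0500·46.4) = 0.05560 K/W
  R_phenolic foam = L/(kA) = 0.0307/(0.0182·46.4) = 0.03635 K/W
ΣR = 1.053×10^-5 + 0.05560 + 0.03635 = 0.09196 K/W
Q = ΔT/ΣR = (251.7 K − 299.7 K)/0.09196 = -522 W
(Negative Q ⇒ heat flows inward; heat gain = 522 W.)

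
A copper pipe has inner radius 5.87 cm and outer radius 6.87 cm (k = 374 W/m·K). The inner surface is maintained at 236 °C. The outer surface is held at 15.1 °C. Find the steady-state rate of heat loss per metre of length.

Q' = 3300 kW/m

Q' = 2πk·ΔT/ln(r₂/r₁) = 2π × 374 × 220.9 / ln(0.0687/0.0587) = 3.30×10^6 W/m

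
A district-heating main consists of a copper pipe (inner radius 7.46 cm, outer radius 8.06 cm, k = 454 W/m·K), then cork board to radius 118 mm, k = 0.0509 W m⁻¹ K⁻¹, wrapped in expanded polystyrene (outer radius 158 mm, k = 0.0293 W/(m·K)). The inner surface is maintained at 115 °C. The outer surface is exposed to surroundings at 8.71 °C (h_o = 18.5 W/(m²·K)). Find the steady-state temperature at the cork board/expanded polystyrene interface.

T = 70.3 °C

Series thermal resistances, inner to outer:
  R'_copper = ln(0.0806/0.0746)/(2πk) = 0.07736/(2π·454) = 2.712×10^-5 m·K/W
  R'_cork board = ln(0.118/0.0806)/(2πk) = 0.3812/(2π·0.0509) = 1.192 m·K/W
  R'_expanded polystyrene = ln(0.158/0.118)/(2πk) = 0.2919/(2π·0.0293) = 1.586 m·K/W
  R'_conv,out = 1/(2πr h) = 1/(2π·0.158·18.5) = 0.05445 m·K/W
ΣR = 2.712×10^-5 + 1.192 + 1.586 + 0.05445 = 2.832 m·K/W
Q' = ΔT/ΣR = (115 °C − 8.71 °C)/2.832 = 37.53 W/m
From the inner boundary to the cork board/expanded polystyrene interface, ΣR_partial = 1.192 m·K/W.
T_interface = T_in − Q'·ΣR_partial = 115 °C − (37.53)(1.192) = 70.3 °C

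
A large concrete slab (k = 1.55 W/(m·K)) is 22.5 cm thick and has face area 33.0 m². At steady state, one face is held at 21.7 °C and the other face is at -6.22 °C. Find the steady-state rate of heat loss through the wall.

Q = kA·ΔT/L = 1.55 × 33.0 × |21.7 °C − -6.22 °C| / 0.225 = 6350 W

Q = 6.35 kW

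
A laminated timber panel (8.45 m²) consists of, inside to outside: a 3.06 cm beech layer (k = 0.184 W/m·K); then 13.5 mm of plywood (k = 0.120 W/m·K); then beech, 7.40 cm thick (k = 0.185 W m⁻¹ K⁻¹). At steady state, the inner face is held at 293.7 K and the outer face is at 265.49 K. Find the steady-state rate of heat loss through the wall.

Q = 351 W

Series thermal resistances, inner to outer:
  R_beech = L/(kA) = 0.0306/(0.184·8.45) = 0.01968 K/W
  R_plywood = L/(kA) = 0.0135/(0.120·8.45) = 0.01331 K/W
  R_beech = L/(kA) = 0.0740/(0.185·8.45) = 0.04734 K/W
ΣR = 0.01968 + 0.01331 + 0.04734 = 0.08033 K/W
Q = ΔT/ΣR = (293.7 K − 265.49 K)/0.08033 = 351 W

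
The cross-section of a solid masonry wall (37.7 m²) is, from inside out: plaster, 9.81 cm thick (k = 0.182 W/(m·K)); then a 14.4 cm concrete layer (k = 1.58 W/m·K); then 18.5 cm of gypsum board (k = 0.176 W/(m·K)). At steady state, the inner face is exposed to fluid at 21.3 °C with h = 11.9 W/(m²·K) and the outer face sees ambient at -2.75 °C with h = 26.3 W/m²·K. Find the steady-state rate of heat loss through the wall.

Q = 503 W

Series thermal resistances, inner to outer:
  R_conv,in = 1/(hA) = 1/(11.9·37.7) = 0.002229 K/W
  R_plaster = L/(kA) = 0.0981/(0.182·37.7) = 0.01430 K/W
  R_concrete = L/(kA) = 0.144/(1.58·37.7) = 0.002417 K/W
  R_gypsum board = L/(kA) = 0.185/(0.176·37.7) = 0.02788 K/W
  R_conv,out = 1/(hA) = 1/(26.3·37.7) = 0.001009 K/W
ΣR = 0.002229 + 0.01430 + 0.002417 + 0.02788 + 0.001009 = 0.04783 K/W
Q = ΔT/ΣR = (21.3 °C − -2.75 °C)/0.04783 = 503 W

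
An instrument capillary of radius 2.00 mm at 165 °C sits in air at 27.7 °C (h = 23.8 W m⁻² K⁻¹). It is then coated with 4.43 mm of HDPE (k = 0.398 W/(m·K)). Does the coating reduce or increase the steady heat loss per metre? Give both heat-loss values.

Critical radius for a cylinder: r_cr = k/h = 0.0167 m = 1.67 cm.
Outer radius after coating: r₂ = 0.00200 + 0.00443 = 0.00643 m.
Since r₁ < r_cr and r₂ ≤ r_cr, the coating moves toward the maximum at r_cr — heat loss rises.
Bare: R = 1/(2πr₁h) = 3.344 m·K/W; Q = 137.3/3.344 = 41.1 W/m.
Coated: R = R_cond + R_conv = 1.507 m·K/W; Q = 137.3/1.507 = 91.1 W/m.

increases: 41.1 → 91.1 W/m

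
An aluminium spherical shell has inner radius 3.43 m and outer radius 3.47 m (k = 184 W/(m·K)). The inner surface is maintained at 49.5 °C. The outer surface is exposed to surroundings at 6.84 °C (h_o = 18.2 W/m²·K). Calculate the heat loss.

Q = 1.17×10^5 W

Treat each layer as a resistance in series:
  R_aluminium = (1/3.43 − 1/3.47)/(4πk) = 0.003361/(4π·184) = 1.453×10^-6 K/W
  R_conv,out = 1/(4πr²h) = 1/(4π·3.47²·18.2) = 3.631×10^-4 K/W
ΣR = 1.453×10^-6 + 3.631×10^-4 = 3.646×10^-4 K/W
Q = ΔT/ΣR = (49.5 °C − 6.84 °C)/3.646×10^-4 = 1.17×10^5 W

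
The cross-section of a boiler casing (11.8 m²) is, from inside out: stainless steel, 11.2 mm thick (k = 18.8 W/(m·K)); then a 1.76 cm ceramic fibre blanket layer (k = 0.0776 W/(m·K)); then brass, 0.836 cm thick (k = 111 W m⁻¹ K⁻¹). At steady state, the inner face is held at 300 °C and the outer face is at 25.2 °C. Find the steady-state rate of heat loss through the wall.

Q = 14.3 kW

Series thermal resistances, inner to outer:
  R_stainless steel = L/(kA) = 0.0112/(18.8·11.8) = 5.049×10^-5 K/W
  R_ceramic fibre blanket = L/(kA) = 0.0176/(0.0776·11.8) = 0.01922 K/W
  R_brass = L/(kA) = 0.00836/(111·11.8) = 6.383×10^-6 K/W
ΣR = 5.049×10^-5 + 0.01922 + 6.383×10^-6 = 0.01928 K/W
Q = ΔT/ΣR = (300 °C − 25.2 °C)/0.01928 = 14300 W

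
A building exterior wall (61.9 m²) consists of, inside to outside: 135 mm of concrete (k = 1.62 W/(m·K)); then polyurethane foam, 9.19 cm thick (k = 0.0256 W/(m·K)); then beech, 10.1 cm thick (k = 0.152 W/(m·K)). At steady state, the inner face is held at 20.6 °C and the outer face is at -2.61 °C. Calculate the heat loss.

Treat each layer as a resistance in series:
  R_concrete = L/(kA) = 0.135/(1.62·61.9) = 0.001346 K/W
  R_polyurethane foam = L/(kA) = 0.0919/(0.0256·61.9) = 0.05799 K/W
  R_beech = L/(kA) = 0.101/(0.152·61.9) = 0.01073 K/W
ΣR = 0.001346 + 0.05799 + 0.01073 = 0.07007 K/W
Q = ΔT/ΣR = (20.6 °C − -2.61 °C)/0.07007 = 331 W

Q = 331 W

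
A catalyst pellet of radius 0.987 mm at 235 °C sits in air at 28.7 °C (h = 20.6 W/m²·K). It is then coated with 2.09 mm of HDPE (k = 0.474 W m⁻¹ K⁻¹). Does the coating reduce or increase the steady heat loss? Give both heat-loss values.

increases: 0.0520 → 0.394 W

Critical radius for a sphere: r_cr = 2k/h = 0.0460 m = 4.60 cm.
Outer radius after coating: r₂ = 9.87×10^-4 + 0.00209 = 0.003077 m.
Since r₁ < r_cr and r₂ ≤ r_cr, the coating moves toward the maximum at r_cr — heat loss rises.
Bare: R = 1/(4πr₁²h) = 3965 K/W; Q = 206.3/3965 = 0.0520 W.
Coated: R = R_cond + R_conv = 523.5 K/W; Q = 206.3/523.5 = 0.394 W.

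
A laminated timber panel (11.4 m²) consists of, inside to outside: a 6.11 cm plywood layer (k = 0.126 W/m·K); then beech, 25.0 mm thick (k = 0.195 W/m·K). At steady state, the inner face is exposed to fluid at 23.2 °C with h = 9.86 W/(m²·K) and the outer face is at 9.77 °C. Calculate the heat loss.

Q = 214 W

Treat each layer as a resistance in series:
  R_conv,in = 1/(hA) = 1/(9.86·11.4) = 0.008896 K/W
  R_plywood = L/(kA) = 0.0611/(0.126·11.4) = 0.04254 K/W
  R_beech = L/(kA) = 0.0250/(0.195·11.4) = 0.01125 K/W
ΣR = 0.008896 + 0.04254 + 0.01125 = 0.06269 K/W
Q = ΔT/ΣR = (23.2 °C − 9.77 °C)/0.06269 = 214 W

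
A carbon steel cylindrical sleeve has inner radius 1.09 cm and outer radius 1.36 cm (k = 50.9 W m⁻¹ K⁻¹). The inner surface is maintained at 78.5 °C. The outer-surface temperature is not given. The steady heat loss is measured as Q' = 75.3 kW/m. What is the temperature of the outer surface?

Series resistances:
  R'_carbon steel = ln(0.0136/0.0109)/(2πk) = 0.2213/(2π·50.9) = 6.920×10^-4 m·K/W
ΣR = 6.920×10^-4 m·K/W
ΔT = Q'·ΣR = 75300 × 6.920×10^-4 = 52.11 K
Heat flows outward, so T_out = T_in − ΔT = 78.5 − 52.11 = 26.4 °C

T_out = 26.4 °C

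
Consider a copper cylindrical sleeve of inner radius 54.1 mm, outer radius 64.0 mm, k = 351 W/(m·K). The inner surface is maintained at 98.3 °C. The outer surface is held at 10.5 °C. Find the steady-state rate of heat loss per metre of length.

Q' = 2πk·ΔT/ln(r₂/r₁) = 2π × 351 × 87.8 / ln(0.0640/0.0541) = 1.15×10^6 W/m

Q' = 1.15×10^6 W/m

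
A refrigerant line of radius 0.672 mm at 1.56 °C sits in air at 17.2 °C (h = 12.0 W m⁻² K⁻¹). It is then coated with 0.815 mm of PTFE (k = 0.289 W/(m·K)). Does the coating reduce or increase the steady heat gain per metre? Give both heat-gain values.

Critical radius for a cylinder: r_cr = k/h = 0.0241 m = 2.41 cm.
Outer radius after coating: r₂ = 6.72×10^-4 + 8.15×10^-4 = 0.001487 m.
Since r₁ < r_cr and r₂ ≤ r_cr, the coating moves toward the maximum at r_cr — heat gain rises.
Bare: R = 1/(2πr₁h) = 19.74 m·K/W; Q = 15.64/19.74 = 0.792 W/m.
Coated: R = R_cond + R_conv = 9.357 m·K/W; Q = 15.64/9.357 = 1.67 W/m.

increases: 0.792 → 1.67 W/m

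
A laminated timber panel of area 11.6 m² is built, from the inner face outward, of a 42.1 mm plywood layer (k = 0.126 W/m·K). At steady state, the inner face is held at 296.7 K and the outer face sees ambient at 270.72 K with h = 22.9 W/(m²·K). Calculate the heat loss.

Resistance network (inner→outer):
  R_plywood = L/(kA) = 0.0421/(0.126·11.6) = 0.02880 K/W
  R_conv,out = 1/(hA) = 1/(22.9·11.6) = 0.003764 K/W
ΣR = 0.02880 + 0.003764 = 0.03256 K/W
Q = ΔT/ΣR = (296.7 K − 270.72 K)/0.03256 = 798 W

Q = 798 W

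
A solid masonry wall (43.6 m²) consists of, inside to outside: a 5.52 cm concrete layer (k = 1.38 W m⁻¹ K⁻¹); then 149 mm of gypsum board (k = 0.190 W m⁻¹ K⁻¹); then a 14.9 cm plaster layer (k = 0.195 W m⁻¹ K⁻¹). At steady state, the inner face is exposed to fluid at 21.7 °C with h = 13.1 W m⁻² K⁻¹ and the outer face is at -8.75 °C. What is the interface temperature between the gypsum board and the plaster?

Series thermal resistances, inner to outer:
  R_conv,in = 1/(hA) = 1/(13.1·43.6) = 0.001751 K/W
  R_concrete = L/(kA) = 0.0552/(1.38·43.6) = 9.174×10^-4 K/W
  R_gypsum board = L/(kA) = 0.149/(0.190·43.6) = 0.01799 K/W
  R_plaster = L/(kA) = 0.149/(0.195·43.6) = 0.01753 K/W
ΣR = 0.001751 + 9.174×10^-4 + 0.01799 + 0.01753 = 0.03819 K/W
Q = ΔT/ΣR = (21.7 °C − -8.75 °C)/0.03819 = 797.3 W
From the inner boundary to the gypsum board/plaster interface, ΣR_partial = 0.02066 K/W.
T_interface = T_in − Q·ΣR_partial = 21.7 °C − (797.3)(0.02066) = 5.23 °C

T = 5.23 °C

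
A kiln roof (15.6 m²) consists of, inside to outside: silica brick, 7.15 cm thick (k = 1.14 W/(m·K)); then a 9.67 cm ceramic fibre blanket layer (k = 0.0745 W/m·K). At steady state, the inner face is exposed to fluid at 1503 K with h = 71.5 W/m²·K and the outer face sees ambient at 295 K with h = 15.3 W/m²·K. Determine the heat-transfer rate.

Q = 13.1 kW

Resistance network (inner→outer):
  R_conv,in = 1/(hA) = 1/(71.5·15.6) = 8.965×10^-4 K/W
  R_silica brick = L/(kA) = 0.0715/(1.14·15.6) = 0.004020 K/W
  R_ceramic fibre blanket = L/(kA) = 0.0967/(0.0745·15.6) = 0.08320 K/W
  R_conv,out = 1/(hA) = 1/(15.3·15.6) = 0.004190 K/W
ΣR = 8.965×10^-4 + 0.004020 + 0.08320 + 0.004190 = 0.09231 K/W
Q = ΔT/ΣR = (1503 K − 295 K)/0.09231 = 13100 W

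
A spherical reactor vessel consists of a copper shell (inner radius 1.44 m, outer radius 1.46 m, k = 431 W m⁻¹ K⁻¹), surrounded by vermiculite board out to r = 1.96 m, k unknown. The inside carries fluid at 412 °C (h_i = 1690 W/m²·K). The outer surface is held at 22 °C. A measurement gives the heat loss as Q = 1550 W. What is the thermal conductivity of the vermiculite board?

ΣR = ΔT/Q = |412 − 22|/1550 = 0.2516 K/W
Known resistances:
  R_conv,in = 1/(4πr²h) = 1/(4π·1.44²·1690) = 2.271×10^-5 K/W
  R_copper = (1/1.44 − 1/1.46)/(4πk) = 0.009513/(4π·431) = 1.756×10^-6 K/W
R_vermiculite board = ΣR − ΣR_known = 0.2516 − 2.447×10^-5 = 0.2516 K/W
(1/r₁−1/r₂)/(4πk) = 0.2516 ⇒ k = 0.1747/(4π·0.2516) = 0.0553 W/m·K

k = 0.0553 W/m·K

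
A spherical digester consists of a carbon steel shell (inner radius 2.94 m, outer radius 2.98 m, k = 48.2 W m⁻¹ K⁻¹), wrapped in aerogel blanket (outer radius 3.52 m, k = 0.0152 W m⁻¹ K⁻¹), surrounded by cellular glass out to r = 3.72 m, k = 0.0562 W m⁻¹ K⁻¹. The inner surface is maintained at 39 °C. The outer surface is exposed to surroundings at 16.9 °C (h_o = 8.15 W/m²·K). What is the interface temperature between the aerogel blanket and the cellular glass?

Resistance network (inner→outer):
  R_carbon steel = (1/2.94 − 1/2.98)/(4πk) = 0.004566/(4π·48.2) = 7.538×10^-6 K/W
  R_aerogel blanket = (1/2.98 − 1/3.52)/(4πk) = 0.05148/(4π·0.0152) = 0.2695 K/W
  R_cellular glass = (1/3.52 − 1/3.72)/(4πk) = 0.01527/(4π·0.0562) = 0.02163 K/W
  R_conv,out = 1/(4πr²h) = 1/(4π·3.72²·8.15) = 7.056×10^-4 K/W
ΣR = 7.538×10^-6 + 0.2695 + 0.02163 + 7.056×10^-4 = 0.2918 K/W
Q = ΔT/ΣR = (39 °C − 16.9 °C)/0.2918 = 75.74 W
From the inner boundary to the aerogel blanket/cellular glass interface, ΣR_partial = 0.2695 K/W.
T_interface = T_in − Q·ΣR_partial = 39 °C − (75.74)(0.2695) = 18.6 °C

T = 18.6 °C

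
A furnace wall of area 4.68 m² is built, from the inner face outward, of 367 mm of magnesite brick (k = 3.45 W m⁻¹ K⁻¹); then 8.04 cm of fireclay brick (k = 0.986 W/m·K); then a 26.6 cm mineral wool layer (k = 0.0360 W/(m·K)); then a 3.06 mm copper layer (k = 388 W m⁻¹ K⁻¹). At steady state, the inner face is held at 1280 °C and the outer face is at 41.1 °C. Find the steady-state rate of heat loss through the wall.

Q = 765 W

Series thermal resistances, inner to outer:
  R_magnesite brick = L/(kA) = 0.367/(3.45·4.68) = 0.02273 K/W
  R_fireclay brick = L/(kA) = 0.0804/(0.986·4.68) = 0.01742 K/W
  R_mineral wool = L/(kA) = 0.266/(0.0360·4.68) = 1.579 K/W
  R_copper = L/(kA) = 0.00306/(388·4.68) = 1.685×10^-6 K/W
ΣR = 0.02273 + 0.01742 + 1.579 + 1.685×10^-6 = 1.619 K/W
Q = ΔT/ΣR = (1280 °C − 41.1 °C)/1.619 = 765 W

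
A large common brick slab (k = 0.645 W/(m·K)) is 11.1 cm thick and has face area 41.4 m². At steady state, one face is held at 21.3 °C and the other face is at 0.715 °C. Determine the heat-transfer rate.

Q = kA·ΔT/L = 0.645 × 41.4 × |21.3 °C − 0.715 °C| / 0.111 = 4950 W

Q = 4.95 kW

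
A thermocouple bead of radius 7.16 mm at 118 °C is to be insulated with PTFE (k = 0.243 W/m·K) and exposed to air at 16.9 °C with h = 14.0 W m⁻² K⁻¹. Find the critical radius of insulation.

For a sphere, r_cr = 2k_ins/h = 2·0.243/14.0 = 0.0347 m = 3.47 cm

r_cr = 3.47 cm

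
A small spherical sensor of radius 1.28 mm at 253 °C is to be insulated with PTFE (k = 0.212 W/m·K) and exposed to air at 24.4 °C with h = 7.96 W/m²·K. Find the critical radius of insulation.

For a sphere, r_cr = 2k_ins/h = 2·0.212/7.96 = 0.0533 m = 5.33 cm

r_cr = 5.33 cm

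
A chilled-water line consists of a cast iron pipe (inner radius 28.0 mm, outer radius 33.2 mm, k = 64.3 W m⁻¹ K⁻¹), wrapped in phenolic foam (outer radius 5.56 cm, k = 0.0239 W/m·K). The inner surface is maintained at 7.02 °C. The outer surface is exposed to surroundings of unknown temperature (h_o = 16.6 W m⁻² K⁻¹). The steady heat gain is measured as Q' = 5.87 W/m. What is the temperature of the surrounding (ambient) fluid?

T_out = 28.2 °C

Sum the resistances:
  R'_cast iron = ln(0.0332/0.0280)/(2πk) = 0.1703/(2π·64.3) = 4.216×10^-4 m·K/W
  R'_phenolic foam = ln(0.0556/0.0332)/(2πk) = 0.5156/(2π·0.0239) = 3.434 m·K/W
  R'_conv,out = 1/(2πr h) = 1/(2π·0.0556·16.6) = 0.1724 m·K/W
ΣR = 3.607 m·K/W
ΔT = Q'·ΣR = 5.87 × 3.607 = 21.17 K
Heat flows inward, so T_out = T_in + ΔT = 7.02 + 21.17 = 28.2 °C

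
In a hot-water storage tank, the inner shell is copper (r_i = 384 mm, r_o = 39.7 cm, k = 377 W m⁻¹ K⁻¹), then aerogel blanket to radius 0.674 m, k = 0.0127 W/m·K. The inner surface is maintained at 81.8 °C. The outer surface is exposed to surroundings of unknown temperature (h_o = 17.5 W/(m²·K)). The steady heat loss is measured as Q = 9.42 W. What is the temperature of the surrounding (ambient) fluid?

Sum the resistances:
  R_copper = (1/0.384 − 1/0.397)/(4πk) = 0.08527/(4π·377) = 1.800×10^-5 K/W
  R_aerogel blanket = (1/0.397 − 1/0.674)/(4πk) = 1.035/(4π·0.0127) = 6.487 K/W
  R_conv,out = 1/(4πr²h) = 1/(4π·0.674²·17.5) = 0.01001 K/W
ΣR = 6.497 K/W
ΔT = Q·ΣR = 9.42 × 6.497 = 61.20 K
Heat flows outward, so T_out = T_in − ΔT = 81.8 − 61.20 = 20.6 °C

T_out = 20.6 °C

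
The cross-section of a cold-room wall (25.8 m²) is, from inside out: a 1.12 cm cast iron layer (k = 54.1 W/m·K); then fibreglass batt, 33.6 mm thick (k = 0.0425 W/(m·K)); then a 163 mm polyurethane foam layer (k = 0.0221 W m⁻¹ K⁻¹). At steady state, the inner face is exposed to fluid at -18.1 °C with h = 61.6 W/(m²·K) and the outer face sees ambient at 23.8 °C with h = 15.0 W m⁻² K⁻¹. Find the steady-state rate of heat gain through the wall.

Series thermal resistances, inner to outer:
  R_conv,in = 1/(hA) = 1/(61.6·25.8) = 6.292×10^-4 K/W
  R_cast iron = L/(kA) = 0.0112/(54.1·25.8) = 8.024×10^-6 K/W
  R_fibreglass batt = L/(kA) = 0.0336/(0.0425·25.8) = 0.03064 K/W
  R_polyurethane foam = L/(kA) = 0.163/(0.0221·25.8) = 0.2859 K/W
  R_conv,out = 1/(hA) = 1/(15.0·25.8) = 0.002584 K/W
ΣR = 6.292×10^-4 + 8.024×10^-6 + 0.03064 + 0.2859 + 0.002584 = 0.3198 K/W
Q = ΔT/ΣR = (-18.1 °C − 23.8 °C)/0.3198 = -131 W
(Negative Q ⇒ heat flows inward; heat gain = 131 W.)

Q = 131 W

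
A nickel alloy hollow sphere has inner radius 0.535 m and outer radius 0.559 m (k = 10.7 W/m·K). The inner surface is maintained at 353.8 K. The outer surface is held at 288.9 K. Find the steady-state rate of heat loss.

Q = 4πk·ΔT/(1/r₁ − 1/r₂) = 4π × 10.7 × 64.9 / (1/0.535 − 1/0.559) = 1.09×10^5 W

Q = 109 kW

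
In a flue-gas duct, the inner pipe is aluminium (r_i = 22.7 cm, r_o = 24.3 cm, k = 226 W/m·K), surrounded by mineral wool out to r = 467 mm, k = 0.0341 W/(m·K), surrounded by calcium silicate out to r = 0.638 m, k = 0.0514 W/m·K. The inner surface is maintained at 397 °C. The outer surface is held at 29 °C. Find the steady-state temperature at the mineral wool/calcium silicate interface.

T = 118 °C

Series thermal resistances, inner to outer:
  R'_aluminium = ln(0.243/0.227)/(2πk) = 0.06811/(2π·226) = 4.797×10^-5 m·K/W
  R'_mineral wool = ln(0.467/0.243)/(2πk) = 0.6533/(2π·0.0341) = 3.049 m·K/W
  R'_calcium silicate = ln(0.638/0.467)/(2πk) = 0.3120/(2π·0.0514) = 0.9661 m·K/W
ΣR = 4.797×10^-5 + 3.049 + 0.9661 = 4.015 m·K/W
Q' = ΔT/ΣR = (397 °C − 29 °C)/4.015 = 91.66 W/m
From the inner boundary to the mineral wool/calcium silicate interface, ΣR_partial = 3.049 m·K/W.
T_interface = T_in − Q'·ΣR_partial = 397 °C − (91.66)(3.049) = 118 °C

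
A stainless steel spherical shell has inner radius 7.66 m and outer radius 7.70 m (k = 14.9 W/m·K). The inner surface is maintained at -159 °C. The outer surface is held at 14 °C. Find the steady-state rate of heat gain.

Q = 4πk·ΔT/(1/r₁ − 1/r₂) = 4π × 14.9 × 173 / (1/7.66 − 1/7.70) = 4.78×10^7 W

Q = 47800 kW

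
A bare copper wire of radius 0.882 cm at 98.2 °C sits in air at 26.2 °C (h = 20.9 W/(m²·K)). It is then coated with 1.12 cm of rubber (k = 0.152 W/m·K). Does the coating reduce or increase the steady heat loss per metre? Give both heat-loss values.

Critical radius for a cylinder: r_cr = k/h = 0.00727 m = 0.727 cm.
Outer radius after coating: r₂ = 0.00882 + 0.0112 = 0.02002 m.
Since r₁ ≥ r_cr, any added insulation reduces the heat loss.
Bare: R = 1/(2πr₁h) = 0.8634 m·K/W; Q = 72/0.8634 = 83.4 W/m.
Coated: R = R_cond + R_conv = 1.239 m·K/W; Q = 72/1.239 = 58.1 W/m.

reduces: 83.4 → 58.1 W/m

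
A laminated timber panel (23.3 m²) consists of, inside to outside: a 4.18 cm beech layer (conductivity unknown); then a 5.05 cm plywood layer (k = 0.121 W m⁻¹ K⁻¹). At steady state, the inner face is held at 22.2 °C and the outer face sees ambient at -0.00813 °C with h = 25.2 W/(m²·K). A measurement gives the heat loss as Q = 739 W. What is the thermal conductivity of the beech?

ΣR = ΔT/Q = |22.2 − -0.00813|/739 = 0.03005 K/W
Known resistances:
  R_plywood = L/(kA) = 0.0505/(0.121·23.3) = 0.01791 K/W
  R_conv,out = 1/(hA) = 1/(25.2·23.3) = 0.001703 K/W
R_beech = ΣR − ΣR_known = 0.03005 − 0.01961 = 0.01044 K/W
L/(kA) = 0.01044 ⇒ k = 0.0418/(0.01044·23.3) = 0.172 W/m·K

k = 0.172 W/m·K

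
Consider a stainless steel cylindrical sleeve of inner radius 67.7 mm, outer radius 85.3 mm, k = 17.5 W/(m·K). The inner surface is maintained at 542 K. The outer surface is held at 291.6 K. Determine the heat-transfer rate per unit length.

Q' = 1.19×10^5 W/m

Q' = 2πk·ΔT/ln(r₂/r₁) = 2π × 17.5 × 250.4 / ln(0.0853/0.0677) = 1.19×10^5 W/m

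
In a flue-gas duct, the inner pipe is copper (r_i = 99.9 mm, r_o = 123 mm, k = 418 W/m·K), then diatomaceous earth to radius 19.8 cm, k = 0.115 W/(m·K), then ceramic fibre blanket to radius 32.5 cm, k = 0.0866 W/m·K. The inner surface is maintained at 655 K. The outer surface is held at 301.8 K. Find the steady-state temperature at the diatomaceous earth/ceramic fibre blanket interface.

Resistance network (inner→outer):
  R'_copper = ln(0.123/0.0999)/(2πk) = 0.2080/(2π·418) = 7.920×10^-5 m·K/W
  R'_diatomaceous earth = ln(0.198/0.123)/(2πk) = 0.4761/(2π·0.115) = 0.6589 m·K/W
  R'_ceramic fibre blanket = ln(0.325/0.198)/(2πk) = 0.4956/(2π·0.0866) = 0.9107 m·K/W
ΣR = 7.920×10^-5 + 0.6589 + 0.9107 = 1.570 m·K/W
Q' = ΔT/ΣR = (655 K − 301.8 K)/1.570 = 225.0 W/m
From the inner boundary to the diatomaceous earth/ceramic fibre blanket interface, ΣR_partial = 0.6590 m·K/W.
T_interface = T_in − Q'·ΣR_partial = 655 K − (225.0)(0.6590) = 507 K

T = 507 K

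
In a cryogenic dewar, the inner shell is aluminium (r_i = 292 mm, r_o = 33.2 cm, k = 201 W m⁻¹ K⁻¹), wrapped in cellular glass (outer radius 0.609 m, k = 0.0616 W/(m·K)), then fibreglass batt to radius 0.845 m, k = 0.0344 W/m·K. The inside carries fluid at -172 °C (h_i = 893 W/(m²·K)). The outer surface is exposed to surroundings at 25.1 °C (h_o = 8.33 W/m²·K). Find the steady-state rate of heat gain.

Q = 69.3 W

Resistance network (inner→outer):
  R_conv,in = 1/(4πr²h) = 1/(4π·0.292²·893) = 0.001045 K/W
  R_aluminium = (1/0.292 − 1/0.332)/(4πk) = 0.4126/(4π·201) = 1.634×10^-4 K/W
  R_cellular glass = (1/0.332 − 1/0.609)/(4πk) = 1.370/(4π·0.0616) = 1.770 K/W
  R_fibreglass batt = (1/0.609 − 1/0.845)/(4πk) = 0.4586/(4π·0.0344) = 1.061 K/W
  R_conv,out = 1/(4πr²h) = 1/(4π·0.845²·8.33) = 0.01338 K/W
ΣR = 0.001045 + 1.634×10^-4 + 1.770 + 1.061 + 0.01338 = 2.846 K/W
Q = ΔT/ΣR = (-172 °C − 25.1 °C)/2.846 = -69.3 W
(Negative Q ⇒ heat flows inward; heat gain = 69.3 W.)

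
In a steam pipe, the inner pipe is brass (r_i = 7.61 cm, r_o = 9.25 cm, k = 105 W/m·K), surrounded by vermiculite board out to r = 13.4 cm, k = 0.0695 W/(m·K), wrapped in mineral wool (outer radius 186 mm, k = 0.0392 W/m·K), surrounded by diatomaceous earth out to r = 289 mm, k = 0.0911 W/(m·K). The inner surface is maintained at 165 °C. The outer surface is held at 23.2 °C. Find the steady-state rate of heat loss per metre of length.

Series thermal resistances, inner to outer:
  R'_brass = ln(0.0925/0.0761)/(2πk) = 0.1952/(2π·105) = 2.958×10^-4 m·K/W
  R'_vermiculite board = ln(0.134/0.0925)/(2πk) = 0.3706/(2π·0.0695) = 0.8487 m·K/W
  R'_mineral wool = ln(0.186/0.134)/(2πk) = 0.3279/(2π·0.0392) = 1.331 m·K/W
  R'_diatomaceous earth = ln(0.289/0.186)/(2πk) = 0.4407/(2π·0.0911) = 0.7699 m·K/W
ΣR = 2.958×10^-4 + 0.8487 + 1.331 + 0.7699 = 2.950 m·K/W
Q' = ΔT/ΣR = (165 °C − 23.2 °C)/2.950 = 48.1 W/m

Q' = 48.1 W/m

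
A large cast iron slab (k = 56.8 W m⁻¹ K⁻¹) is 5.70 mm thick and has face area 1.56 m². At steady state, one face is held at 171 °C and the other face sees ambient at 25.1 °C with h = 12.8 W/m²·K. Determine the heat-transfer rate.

Q = 2.91 kW

Resistance network (inner→outer):
  R_cast iron = L/(kA) = 0.00570/(56.8·1.56) = 6.433×10^-5 K/W
  R_conv,out = 1/(hA) = 1/(12.8·1.56) = 0.05008 K/W
ΣR = 6.433×10^-5 + 0.05008 = 0.05014 K/W
Q = ΔT/ΣR = (171 °C − 25.1 °C)/0.05014 = 2910 W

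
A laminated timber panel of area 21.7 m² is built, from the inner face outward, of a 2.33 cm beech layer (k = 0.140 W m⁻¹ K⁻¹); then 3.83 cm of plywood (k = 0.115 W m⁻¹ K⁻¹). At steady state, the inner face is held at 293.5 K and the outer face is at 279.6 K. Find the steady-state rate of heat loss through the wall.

Treat each layer as a resistance in series:
  R_beech = L/(kA) = 0.0233/(0.140·21.7) = 0.007670 K/W
  R_plywood = L/(kA) = 0.0383/(0.115·21.7) = 0.01535 K/W
ΣR = 0.007670 + 0.01535 = 0.02302 K/W
Q = ΔT/ΣR = (293.5 K − 279.6 K)/0.02302 = 604 W

Q = 604 W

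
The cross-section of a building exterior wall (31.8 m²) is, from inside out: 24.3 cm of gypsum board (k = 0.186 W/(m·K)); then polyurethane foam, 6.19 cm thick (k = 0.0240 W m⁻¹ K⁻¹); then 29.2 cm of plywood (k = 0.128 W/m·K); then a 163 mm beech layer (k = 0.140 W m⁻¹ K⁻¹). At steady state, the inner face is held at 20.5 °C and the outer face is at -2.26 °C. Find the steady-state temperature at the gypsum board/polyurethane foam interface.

Resistance network (inner→outer):
  R_gypsum board = L/(kA) = 0.243/(0.186·31.8) = 0.04108 K/W
  R_polyurethane foam = L/(kA) = 0.0619/(0.0240·31.8) = 0.08111 K/W
  R_plywood = L/(kA) = 0.292/(0.128·31.8) = 0.07174 K/W
  R_beech = L/(kA) = 0.163/(0.140·31.8) = 0.03661 K/W
ΣR = 0.04108 + 0.08111 + 0.07174 + 0.03661 = 0.2305 K/W
Q = ΔT/ΣR = (20.5 °C − -2.26 °C)/0.2305 = 98.74 W
From the inner boundary to the gypsum board/polyurethane foam interface, ΣR_partial = 0.04108 K/W.
T_interface = T_in − Q·ΣR_partial = 20.5 °C − (98.74)(0.04108) = 16.4 °C

T = 16.4 °C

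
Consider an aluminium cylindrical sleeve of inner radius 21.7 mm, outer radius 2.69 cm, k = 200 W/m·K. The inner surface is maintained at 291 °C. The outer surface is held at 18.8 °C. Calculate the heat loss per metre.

Q' = 2πk·ΔT/ln(r₂/r₁) = 2π × 200 × 272.2 / ln(0.0269/0.0217) = 1.59×10^6 W/m

Q' = 1.59×10^6 W/m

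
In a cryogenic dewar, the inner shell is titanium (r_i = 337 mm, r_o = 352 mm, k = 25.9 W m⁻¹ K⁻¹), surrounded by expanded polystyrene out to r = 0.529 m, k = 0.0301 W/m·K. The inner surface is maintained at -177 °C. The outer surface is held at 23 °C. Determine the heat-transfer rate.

Q = 79.6 W

Resistance network (inner→outer):
  R_titanium = (1/0.337 − 1/0.352)/(4πk) = 0.1264/(4π·25.9) = 3.885×10^-4 K/W
  R_expanded polystyrene = (1/0.352 − 1/0.529)/(4πk) = 0.9505/(4π·0.0301) = 2.513 K/W
ΣR = 3.885×10^-4 + 2.513 = 2.513 K/W
Q = ΔT/ΣR = (-177 °C − 23 °C)/2.513 = -79.6 W
(Negative Q ⇒ heat flows inward; heat gain = 79.6 W.)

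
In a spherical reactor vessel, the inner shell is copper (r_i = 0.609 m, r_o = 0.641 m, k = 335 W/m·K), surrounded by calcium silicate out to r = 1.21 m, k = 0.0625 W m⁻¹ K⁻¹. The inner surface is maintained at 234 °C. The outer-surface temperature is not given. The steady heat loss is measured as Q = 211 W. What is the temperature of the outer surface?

T_out = 36.9 °C

Sum the resistances:
  R_copper = (1/0.609 − 1/0.641)/(4πk) = 0.08197/(4π·335) = 1.947×10^-5 K/W
  R_calcium silicate = (1/0.641 − 1/1.21)/(4πk) = 0.7336/(4π·0.0625) = 0.9341 K/W
ΣR = 0.9341 K/W
ΔT = Q·ΣR = 211 × 0.9341 = 197.1 K
Heat flows outward, so T_out = T_in − ΔT = 234 − 197.1 = 36.9 °C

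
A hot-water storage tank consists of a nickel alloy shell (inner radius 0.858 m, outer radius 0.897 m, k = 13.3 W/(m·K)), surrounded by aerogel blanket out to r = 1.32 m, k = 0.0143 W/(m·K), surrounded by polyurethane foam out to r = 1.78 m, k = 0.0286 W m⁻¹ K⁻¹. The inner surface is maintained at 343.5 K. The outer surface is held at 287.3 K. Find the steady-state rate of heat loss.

Q = 22.2 W

Treat each layer as a resistance in series:
  R_nickel alloy = (1/0.858 − 1/0.897)/(4πk) = 0.05067/(4π·13.3) = 3.032×10^-4 K/W
  R_aerogel blanket = (1/0.897 − 1/1.32)/(4πk) = 0.3573/(4π·0.0143) = 1.988 K/W
  R_polyurethane foam = (1/1.32 − 1/1.78)/(4πk) = 0.1958/(4π·0.0286) = 0.5447 K/W
ΣR = 3.032×10^-4 + 1.988 + 0.5447 = 2.533 K/W
Q = ΔT/ΣR = (343.5 K − 287.3 K)/2.533 = 22.2 W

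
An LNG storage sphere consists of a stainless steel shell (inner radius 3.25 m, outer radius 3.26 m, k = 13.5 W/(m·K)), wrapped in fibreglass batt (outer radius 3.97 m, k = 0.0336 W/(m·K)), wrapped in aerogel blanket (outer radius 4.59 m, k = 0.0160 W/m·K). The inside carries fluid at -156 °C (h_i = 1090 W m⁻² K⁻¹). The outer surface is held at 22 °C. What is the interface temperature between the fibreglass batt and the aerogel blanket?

T = -78.7 °C

Series thermal resistances, inner to outer:
  R_conv,in = 1/(4πr²h) = 1/(4π·3.25²·1090) = 6.912×10^-6 K/W
  R_stainless steel = (1/3.25 − 1/3.26)/(4πk) = 9.438×10^-4/(4π·13.5) = 5.564×10^-6 K/W
  R_fibreglass batt = (1/3.26 − 1/3.97)/(4πk) = 0.05486/(4π·0.0336) = 0.1299 K/W
  R_aerogel blanket = (1/3.97 − 1/4.59)/(4πk) = 0.03402/(4π·0.0160) = 0.1692 K/W
ΣR = 6.912×10^-6 + 5.564×10^-6 + 0.1299 + 0.1692 = 0.2991 K/W
Q = ΔT/ΣR = (-156 °C − 22 °C)/0.2991 = -595.1 W
From the inner boundary to the fibreglass batt/aerogel blanket interface, ΣR_partial = 0.1299 K/W.
T_interface = T_in − Q·ΣR_partial = -156 °C − (-595.1)(0.1299) = -78.7 °C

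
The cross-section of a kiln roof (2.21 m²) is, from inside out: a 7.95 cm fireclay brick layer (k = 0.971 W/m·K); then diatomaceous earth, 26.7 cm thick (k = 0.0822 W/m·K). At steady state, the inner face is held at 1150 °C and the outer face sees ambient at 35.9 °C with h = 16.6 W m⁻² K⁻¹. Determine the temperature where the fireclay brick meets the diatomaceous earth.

T = 1123 °C

Treat each layer as a resistance in series:
  R_fireclay brick = L/(kA) = 0.0795/(0.971·2.21) = 0.03705 K/W
  R_diatomaceous earth = L/(kA) = 0.267/(0.0822·2.21) = 1.470 K/W
  R_conv,out = 1/(hA) = 1/(16.6·2.21) = 0.02726 K/W
ΣR = 0.03705 + 1.470 + 0.02726 = 1.534 K/W
Q = ΔT/ΣR = (1150 °C − 35.9 °C)/1.534 = 726.3 W
From the inner boundary to the fireclay brick/diatomaceous earth interface, ΣR_partial = 0.03705 K/W.
T_interface = T_in − Q·ΣR_partial = 1150 °C − (726.3)(0.03705) = 1123 °C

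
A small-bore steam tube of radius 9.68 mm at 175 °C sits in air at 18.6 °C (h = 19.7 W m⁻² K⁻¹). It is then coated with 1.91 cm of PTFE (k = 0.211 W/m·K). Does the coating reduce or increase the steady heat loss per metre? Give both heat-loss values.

Critical radius for a cylinder: r_cr = k/h = 0.0107 m = 1.07 cm.
Outer radius after coating: r₂ = 0.00968 + 0.0191 = 0.02878 m.
r₁ < r_cr < r₂: heat loss rises to a maximum at r_cr then falls. Whether the coating helps depends on whether Q(r₂) has dropped back below Q(r₁).
Bare: R = 1/(2πr₁h) = 0.8346 m·K/W; Q = 156.4/0.8346 = 187 W/m.
Coated: R = R_cond + R_conv = 1.103 m·K/W; Q = 156.4/1.103 = 142 W/m.

reduces: 187 → 142 W/m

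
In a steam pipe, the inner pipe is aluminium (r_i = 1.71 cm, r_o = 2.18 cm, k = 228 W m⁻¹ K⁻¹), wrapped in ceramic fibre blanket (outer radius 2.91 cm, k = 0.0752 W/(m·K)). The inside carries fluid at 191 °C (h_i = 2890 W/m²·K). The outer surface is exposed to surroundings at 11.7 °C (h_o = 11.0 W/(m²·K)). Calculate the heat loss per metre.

Resistance network (inner→outer):
  R'_conv,in = 1/(2πr h) = 1/(2π·0.0171·2890) = 0.003221 m·K/W
  R'_aluminium = ln(0.0218/0.0171)/(2πk) = 0.2428/(2π·228) = 1.695×10^-4 m·K/W
  R'_ceramic fibre blanket = ln(0.0291/0.0218)/(2πk) = 0.2888/(2π·0.0752) = 0.6113 m·K/W
  R'_conv,out = 1/(2πr h) = 1/(2π·0.0291·11.0) = 0.4972 m·K/W
ΣR = 0.003221 + 1.695×10^-4 + 0.6113 + 0.4972 = 1.112 m·K/W
Q' = ΔT/ΣR = (191 °C − 11.7 °C)/1.112 = 161 W/m

Q' = 161 W/m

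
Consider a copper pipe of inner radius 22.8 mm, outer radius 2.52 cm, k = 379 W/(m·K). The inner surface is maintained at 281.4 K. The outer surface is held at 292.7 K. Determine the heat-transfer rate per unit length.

Q' = 2.69×10^5 W/m

Q' = 2πk·ΔT/ln(r₂/r₁) = 2π × 379 × 11.3 / ln(0.0252/0.0228) = 2.69×10^5 W/m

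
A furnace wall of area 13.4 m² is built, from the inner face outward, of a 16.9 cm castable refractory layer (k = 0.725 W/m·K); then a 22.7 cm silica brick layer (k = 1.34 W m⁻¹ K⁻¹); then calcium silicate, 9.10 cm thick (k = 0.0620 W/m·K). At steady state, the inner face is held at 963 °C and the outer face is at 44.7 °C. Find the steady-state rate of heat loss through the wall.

Q = 6580 W

Treat each layer as a resistance in series:
  R_castable refractory = L/(kA) = 0.169/(0.725·13.4) = 0.01740 K/W
  R_silica brick = L/(kA) = 0.227/(1.34·13.4) = 0.01264 K/W
  R_calcium silicate = L/(kA) = 0.0910/(0.0620·13.4) = 0.1095 K/W
ΣR = 0.01740 + 0.01264 + 0.1095 = 0.1395 K/W
Q = ΔT/ΣR = (963 °C − 44.7 °C)/0.1395 = 6580 W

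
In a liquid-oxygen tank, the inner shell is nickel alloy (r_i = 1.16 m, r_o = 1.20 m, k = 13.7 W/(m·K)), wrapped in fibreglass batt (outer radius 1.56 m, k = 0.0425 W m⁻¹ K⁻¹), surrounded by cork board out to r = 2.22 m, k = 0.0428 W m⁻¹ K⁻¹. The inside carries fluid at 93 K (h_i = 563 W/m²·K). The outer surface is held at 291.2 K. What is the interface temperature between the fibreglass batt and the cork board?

T = 192.9 K

Series thermal resistances, inner to outer:
  R_conv,in = 1/(4πr²h) = 1/(4π·1.16²·563) = 1.050×10^-4 K/W
  R_nickel alloy = (1/1.16 − 1/1.20)/(4πk) = 0.02874/(4π·13.7) = 1.669×10^-4 K/W
  R_fibreglass batt = (1/1.20 − 1/1.56)/(4πk) = 0.1923/(4π·0.0425) = 0.3601 K/W
  R_cork board = (1/1.56 − 1/2.22)/(4πk) = 0.1906/(4π·0.0428) = 0.3543 K/W
ΣR = 1.050×10^-4 + 1.669×10^-4 + 0.3601 + 0.3543 = 0.7147 K/W
Q = ΔT/ΣR = (93 K − 291.2 K)/0.7147 = -277.3 W
From the inner boundary to the fibreglass batt/cork board interface, ΣR_partial = 0.3604 K/W.
T_interface = T_in − Q·ΣR_partial = 93 K − (-277.3)(0.3604) = 192.9 K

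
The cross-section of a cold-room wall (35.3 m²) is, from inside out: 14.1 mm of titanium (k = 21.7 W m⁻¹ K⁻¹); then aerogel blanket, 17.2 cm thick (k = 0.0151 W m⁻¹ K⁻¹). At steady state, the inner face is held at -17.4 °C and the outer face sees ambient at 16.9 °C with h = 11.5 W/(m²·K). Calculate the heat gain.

Resistance network (inner→outer):
  R_titanium = L/(kA) = 0.0141/(21.7·35.3) = 1.841×10^-5 K/W
  R_aerogel blanket = L/(kA) = 0.172/(0.0151·35.3) = 0.3227 K/W
  R_conv,out = 1/(hA) = 1/(11.5·35.3) = 0.002463 K/W
ΣR = 1.841×10^-5 + 0.3227 + 0.002463 = 0.3252 K/W
Q = ΔT/ΣR = (-17.4 °C − 16.9 °C)/0.3252 = -105 W
(Negative Q ⇒ heat flows inward; heat gain = 105 W.)

Q = 105 W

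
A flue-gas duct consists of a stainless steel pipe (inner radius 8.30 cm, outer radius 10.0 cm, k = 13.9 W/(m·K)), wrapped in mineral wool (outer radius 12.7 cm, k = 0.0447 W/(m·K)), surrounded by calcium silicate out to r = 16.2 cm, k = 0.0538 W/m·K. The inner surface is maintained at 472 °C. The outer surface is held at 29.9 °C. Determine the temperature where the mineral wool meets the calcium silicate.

Resistance network (inner→outer):
  R'_stainless steel = ln(0.100/0.0830)/(2πk) = 0.1863/(2π·13.9) = 0.002133 m·K/W
  R'_mineral wool = ln(0.127/0.100)/(2πk) = 0.2390/(2π·0.0447) = 0.8510 m·K/W
  R'_calcium silicate = ln(0.162/0.127)/(2πk) = 0.2434/(2π·0.0538) = 0.7201 m·K/W
ΣR = 0.002133 + 0.8510 + 0.7201 = 1.573 m·K/W
Q' = ΔT/ΣR = (472 °C − 29.9 °C)/1.573 = 281.1 W/m
From the inner boundary to the mineral wool/calcium silicate interface, ΣR_partial = 0.8531 m·K/W.
T_interface = T_in − Q'·ΣR_partial = 472 °C − (281.1)(0.8531) = 232 °C

T = 232 °C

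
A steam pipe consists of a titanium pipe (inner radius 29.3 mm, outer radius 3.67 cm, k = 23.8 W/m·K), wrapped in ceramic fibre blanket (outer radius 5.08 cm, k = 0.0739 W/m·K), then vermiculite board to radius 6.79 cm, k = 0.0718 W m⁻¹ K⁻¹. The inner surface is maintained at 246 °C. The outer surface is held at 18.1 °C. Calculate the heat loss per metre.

Q' = 169 W/m

Series thermal resistances, inner to outer:
  R'_titanium = ln(0.0367/0.0293)/(2πk) = 0.2252/(2π·23.8) = 0.001506 m·K/W
  R'_ceramic fibre blanket = ln(0.0508/0.0367)/(2πk) = 0.3251/(2π·0.0739) = 0.7002 m·K/W
  R'_vermiculite board = ln(0.0679/0.0508)/(2πk) = 0.2901/(2π·0.0718) = 0.6431 m·K/W
ΣR = 0.001506 + 0.7002 + 0.6431 = 1.345 m·K/W
Q' = ΔT/ΣR = (246 °C − 18.1 °C)/1.345 = 169 W/m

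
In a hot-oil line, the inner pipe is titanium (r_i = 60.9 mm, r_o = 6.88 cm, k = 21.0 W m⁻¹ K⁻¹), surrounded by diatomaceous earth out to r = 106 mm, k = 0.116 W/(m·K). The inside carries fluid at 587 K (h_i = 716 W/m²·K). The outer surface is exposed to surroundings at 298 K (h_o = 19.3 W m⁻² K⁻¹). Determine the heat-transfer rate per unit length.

Resistance network (inner→outer):
  R'_conv,in = 1/(2πr h) = 1/(2π·0.0609·716) = 0.003650 m·K/W
  R'_titanium = ln(0.0688/0.0609)/(2πk) = 0.1220/(2π·21.0) = 9.244×10^-4 m·K/W
  R'_diatomaceous earth = ln(0.106/0.0688)/(2πk) = 0.4322/(2π·0.116) = 0.5930 m·K/W
  R'_conv,out = 1/(2πr h) = 1/(2π·0.106·19.3) = 0.07780 m·K/W
ΣR = 0.003650 + 9.244×10^-4 + 0.5930 + 0.07780 = 0.6754 m·K/W
Q' = ΔT/ΣR = (587 K − 298 K)/0.6754 = 428 W/m

Q' = 428 W/m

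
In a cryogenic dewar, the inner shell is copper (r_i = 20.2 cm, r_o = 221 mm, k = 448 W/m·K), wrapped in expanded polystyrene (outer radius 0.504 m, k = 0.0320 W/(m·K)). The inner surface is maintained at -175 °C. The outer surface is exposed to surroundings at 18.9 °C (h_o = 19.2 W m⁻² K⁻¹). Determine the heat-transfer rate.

Resistance network (inner→outer):
  R_copper = (1/0.202 − 1/0.221)/(4πk) = 0.4256/(4π·448) = 7.560×10^-5 K/W
  R_expanded polystyrene = (1/0.221 − 1/0.504)/(4πk) = 2.541/(4π·0.0320) = 6.318 K/W
  R_conv,out = 1/(4πr²h) = 1/(4π·0.504²·19.2) = 0.01632 K/W
ΣR = 7.560×10^-5 + 6.318 + 0.01632 = 6.334 K/W
Q = ΔT/ΣR = (-175 °C − 18.9 °C)/6.334 = -30.6 W
(Negative Q ⇒ heat flows inward; heat gain = 30.6 W.)

Q = 30.6 W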